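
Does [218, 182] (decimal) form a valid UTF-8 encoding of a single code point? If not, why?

Leading byte 0xDA = 11011010 → 2-byte form.
Continuation bytes 0xB6=10110110 all match 10xxxxxx.
Decoded value 0x6B6 is ≥ 0x80 (shortest form) and not a surrogate.

valid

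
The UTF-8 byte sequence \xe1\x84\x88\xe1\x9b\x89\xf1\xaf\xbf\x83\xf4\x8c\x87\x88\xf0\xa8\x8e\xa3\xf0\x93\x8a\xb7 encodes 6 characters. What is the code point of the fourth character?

Offset 0: leading byte 0xE1 = 11100001 → 3-byte char #1 = E1 84 88.
Offset 3: leading byte 0xE1 = 11100001 → 3-byte char #2 = E1 9B 89.
Offset 6: leading byte 0xF1 = 11110001 → 4-byte char #3 = F1 AF BF 83.
Offset 10: leading byte 0xF4 = 11110100 → 4-byte char #4 = F4 8C 87 88.
Leading byte 0xF4 = 11110100 matches 11110xxx → 4-byte sequence.
Byte 1: 0xF4 = 11110100, payload 100 (3 bits).
Byte 2: 0x8C = 10001100 (10xxxxxx ✓), payload 001100.
Byte 3: 0x87 = 10000111 (10xxxxxx ✓), payload 000111.
Byte 4: 0x88 = 10001000 (10xxxxxx ✓), payload 001000.
Concatenate: 100001100000111001000 = 0x10C1C8 (21 bits → U+10C1C8).

U+10C1C8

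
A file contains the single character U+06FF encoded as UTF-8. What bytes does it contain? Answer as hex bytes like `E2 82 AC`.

DB BF

U+06FF = 0x6FF = 1791 decimal. In range U+0080–U+07FF → 2-byte form: 110xxxxx 10xxxxxx.
Binary (11 bits): 11011111111.
Split 5+6: 11011 | 111111.
Byte 1: 11011011 = 0xDB.
Byte 2: 10111111 = 0xBF.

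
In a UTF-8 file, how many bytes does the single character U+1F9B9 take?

U+1F9B9 = 0x1F9B9. UTF-8 uses 1 byte below 0x80, 2 below 0x800, 3 below 0x10000, 4 up to 0x10FFFF. 0x1F9B9 is in U+10000–U+10FFFF → 4 bytes.

4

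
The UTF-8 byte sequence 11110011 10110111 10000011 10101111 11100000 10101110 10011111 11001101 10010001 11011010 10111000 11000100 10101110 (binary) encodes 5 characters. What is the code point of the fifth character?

U+012E

Offset 0: leading byte 0xF3 = 11110011 → 4-byte char #1 = F3 B7 83 AF.
Offset 4: leading byte 0xE0 = 11100000 → 3-byte char #2 = E0 AE 9F.
Offset 7: leading byte 0xCD = 11001101 → 2-byte char #3 = CD 91.
Offset 9: leading byte 0xDA = 11011010 → 2-byte char #4 = DA B8.
Offset 11: leading byte 0xC4 = 11000100 → 2-byte char #5 = C4 AE.
Leading byte 0xC4 = 11000100 matches 110xxxxx → 2-byte sequence.
Byte 1: 0xC4 = 11000100, payload 00100 (5 bits).
Byte 2: 0xAE = 10101110 (10xxxxxx ✓), payload 101110.
Concatenate: 00100101110 = 0x12E (11 bits → U+012E).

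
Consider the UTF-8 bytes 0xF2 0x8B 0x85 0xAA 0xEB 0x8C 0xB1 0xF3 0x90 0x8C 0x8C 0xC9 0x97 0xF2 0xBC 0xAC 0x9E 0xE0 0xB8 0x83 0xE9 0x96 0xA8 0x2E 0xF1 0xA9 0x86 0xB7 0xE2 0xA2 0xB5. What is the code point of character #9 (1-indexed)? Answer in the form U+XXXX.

U+691B7

Offset 0: leading byte 0xF2 = 11110010 → 4-byte char #1 = F2 8B 85 AA.
Offset 4: leading byte 0xEB = 11101011 → 3-byte char #2 = EB 8C B1.
Offset 7: leading byte 0xF3 = 11110011 → 4-byte char #3 = F3 90 8C 8C.
Offset 11: leading byte 0xC9 = 11001001 → 2-byte char #4 = C9 97.
Offset 13: leading byte 0xF2 = 11110010 → 4-byte char #5 = F2 BC AC 9E.
Offset 17: leading byte 0xE0 = 11100000 → 3-byte char #6 = E0 B8 83.
Offset 20: leading byte 0xE9 = 11101001 → 3-byte char #7 = E9 96 A8.
Offset 23: leading byte 0x2E = 00101110 → 1-byte char #8 = 2E.
Offset 24: leading byte 0xF1 = 11110001 → 4-byte char #9 = F1 A9 86 B7.
Leading byte 0xF1 = 11110001 matches 11110xxx → 4-byte sequence.
Byte 1: 0xF1 = 11110001, payload 001 (3 bits).
Byte 2: 0xA9 = 10101001 (10xxxxxx ✓), payload 101001.
Byte 3: 0x86 = 10000110 (10xxxxxx ✓), payload 000110.
Byte 4: 0xB7 = 10110111 (10xxxxxx ✓), payload 110111.
Concatenate: 001101001000110110111 = 0x691B7 (21 bits → U+691B7).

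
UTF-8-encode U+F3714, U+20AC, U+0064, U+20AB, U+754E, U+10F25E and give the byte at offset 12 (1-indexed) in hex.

1-indexed offset 12 is 0-indexed offset 11.
U+F3714 → 4-byte form F3 B3 9C 94 at offsets 0–3.
U+20AC → 3-byte form E2 82 AC at offsets 4–6.
U+0064 → 1-byte form 64 at offsets 7–7.
U+20AB → 3-byte form E2 82 AB at offsets 8–10.
U+754E → 3-byte form E7 95 8E at offsets 11–13.
Offset 11 falls in char 5's range; it's byte 1 of E7 95 8E = 0xE7.

0xE7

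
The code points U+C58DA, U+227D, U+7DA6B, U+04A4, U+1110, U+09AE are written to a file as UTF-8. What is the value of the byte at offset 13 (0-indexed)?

0xE1

U+C58DA → 4-byte form F3 85 A3 9A at offsets 0–3.
U+227D → 3-byte form E2 89 BD at offsets 4–6.
U+7DA6B → 4-byte form F1 BD A9 AB at offsets 7–10.
U+04A4 → 2-byte form D2 A4 at offsets 11–12.
U+1110 → 3-byte form E1 84 90 at offsets 13–15.
Offset 13 falls in char 5's range; it's byte 1 of E1 84 90 = 0xE1.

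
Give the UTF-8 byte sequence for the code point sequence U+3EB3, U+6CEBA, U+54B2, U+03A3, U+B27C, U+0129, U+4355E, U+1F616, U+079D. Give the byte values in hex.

U+3EB3: 3-byte form → E3 BA B3.
U+6CEBA: 4-byte form → F1 AC BA BA.
U+54B2: 3-byte form → E5 92 B2.
U+03A3: 2-byte form → CE A3.
U+B27C: 3-byte form → EB 89 BC.
U+0129: 2-byte form → C4 A9.
U+4355E: 4-byte form → F1 83 95 9E.
U+1F616: 4-byte form → F0 9F 98 96.
U+079D: 2-byte form → DE 9D.
Concatenated (27 bytes): E3 BA B3 F1 AC BA BA E5 92 B2 CE A3 EB 89 BC C4 A9 F1 83 95 9E F0 9F 98 96 DE 9D.

E3 BA B3 F1 AC BA BA E5 92 B2 CE A3 EB 89 BC C4 A9 F1 83 95 9E F0 9F 98 96 DE 9D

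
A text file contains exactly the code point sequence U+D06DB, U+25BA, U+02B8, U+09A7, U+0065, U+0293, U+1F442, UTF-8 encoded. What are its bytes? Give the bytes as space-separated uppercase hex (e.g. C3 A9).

U+D06DB: 4-byte form → F3 90 9B 9B.
U+25BA: 3-byte form → E2 96 BA.
U+02B8: 2-byte form → CA B8.
U+09A7: 3-byte form → E0 A6 A7.
U+0065: 1-byte form → 65.
U+0293: 2-byte form → CA 93.
U+1F442: 4-byte form → F0 9F 91 82.
Concatenated (19 bytes): F3 90 9B 9B E2 96 BA CA B8 E0 A6 A7 65 CA 93 F0 9F 91 82.

F3 90 9B 9B E2 96 BA CA B8 E0 A6 A7 65 CA 93 F0 9F 91 82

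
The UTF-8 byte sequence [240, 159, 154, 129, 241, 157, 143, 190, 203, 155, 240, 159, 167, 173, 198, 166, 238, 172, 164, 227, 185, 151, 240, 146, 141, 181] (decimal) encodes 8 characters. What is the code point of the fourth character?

U+1F9ED

Offset 0: leading byte 0xF0 = 11110000 → 4-byte char #1 = F0 9F 9A 81.
Offset 4: leading byte 0xF1 = 11110001 → 4-byte char #2 = F1 9D 8F BE.
Offset 8: leading byte 0xCB = 11001011 → 2-byte char #3 = CB 9B.
Offset 10: leading byte 0xF0 = 11110000 → 4-byte char #4 = F0 9F A7 AD.
Leading byte 0xF0 = 11110000 matches 11110xxx → 4-byte sequence.
Byte 1: 0xF0 = 11110000, payload 000 (3 bits).
Byte 2: 0x9F = 10011111 (10xxxxxx ✓), payload 011111.
Byte 3: 0xA7 = 10100111 (10xxxxxx ✓), payload 100111.
Byte 4: 0xAD = 10101101 (10xxxxxx ✓), payload 101101.
Concatenate: 000011111100111101101 = 0x1F9ED (21 bits → U+1F9ED).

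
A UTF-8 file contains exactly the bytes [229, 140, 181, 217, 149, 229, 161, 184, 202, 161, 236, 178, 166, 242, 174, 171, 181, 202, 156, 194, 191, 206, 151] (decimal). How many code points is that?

Byte at offset 0: 0xE5 = 11100101 → 3-byte char (#1). Advance 3.
Byte at offset 3: 0xD9 = 11011001 → 2-byte char (#2). Advance 2.
Byte at offset 5: 0xE5 = 11100101 → 3-byte char (#3). Advance 3.
Byte at offset 8: 0xCA = 11001010 → 2-byte char (#4). Advance 2.
Byte at offset 10: 0xEC = 11101100 → 3-byte char (#5). Advance 3.
Byte at offset 13: 0xF2 = 11110010 → 4-byte char (#6). Advance 4.
Byte at offset 17: 0xCA = 11001010 → 2-byte char (#7). Advance 2.
Byte at offset 19: 0xC2 = 11000010 → 2-byte char (#8). Advance 2.
Byte at offset 21: 0xCE = 11001110 → 2-byte char (#9). Advance 2.
Reached end at offset 23 after 9 code points.

9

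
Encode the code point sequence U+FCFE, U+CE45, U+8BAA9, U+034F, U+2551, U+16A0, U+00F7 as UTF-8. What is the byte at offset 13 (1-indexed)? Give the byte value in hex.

1-indexed offset 13 is 0-indexed offset 12.
U+FCFE → 3-byte form EF B3 BE at offsets 0–2.
U+CE45 → 3-byte form EC B9 85 at offsets 3–5.
U+8BAA9 → 4-byte form F2 8B AA A9 at offsets 6–9.
U+034F → 2-byte form CD 8F at offsets 10–11.
U+2551 → 3-byte form E2 95 91 at offsets 12–14.
Offset 12 falls in char 5's range; it's byte 1 of E2 95 91 = 0xE2.

0xE2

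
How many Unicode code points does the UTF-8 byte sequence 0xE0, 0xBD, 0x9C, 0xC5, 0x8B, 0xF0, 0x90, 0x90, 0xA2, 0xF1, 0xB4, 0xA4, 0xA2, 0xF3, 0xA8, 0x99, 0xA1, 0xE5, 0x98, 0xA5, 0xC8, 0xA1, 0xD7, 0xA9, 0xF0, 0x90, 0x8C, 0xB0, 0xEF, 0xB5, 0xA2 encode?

10

Byte at offset 0: 0xE0 = 11100000 → 3-byte char (#1). Advance 3.
Byte at offset 3: 0xC5 = 11000101 → 2-byte char (#2). Advance 2.
Byte at offset 5: 0xF0 = 11110000 → 4-byte char (#3). Advance 4.
Byte at offset 9: 0xF1 = 11110001 → 4-byte char (#4). Advance 4.
Byte at offset 13: 0xF3 = 11110011 → 4-byte char (#5). Advance 4.
Byte at offset 17: 0xE5 = 11100101 → 3-byte char (#6). Advance 3.
Byte at offset 20: 0xC8 = 11001000 → 2-byte char (#7). Advance 2.
Byte at offset 22: 0xD7 = 11010111 → 2-byte char (#8). Advance 2.
Byte at offset 24: 0xF0 = 11110000 → 4-byte char (#9). Advance 4.
Byte at offset 28: 0xEF = 11101111 → 3-byte char (#10). Advance 3.
Reached end at offset 31 after 10 code points.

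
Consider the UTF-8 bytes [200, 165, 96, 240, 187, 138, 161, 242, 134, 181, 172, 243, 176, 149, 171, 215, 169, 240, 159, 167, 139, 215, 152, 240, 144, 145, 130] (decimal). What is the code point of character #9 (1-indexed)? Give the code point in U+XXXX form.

U+10442

Offset 0: leading byte 0xC8 = 11001000 → 2-byte char #1 = C8 A5.
Offset 2: leading byte 0x60 = 01100000 → 1-byte char #2 = 60.
Offset 3: leading byte 0xF0 = 11110000 → 4-byte char #3 = F0 BB 8A A1.
Offset 7: leading byte 0xF2 = 11110010 → 4-byte char #4 = F2 86 B5 AC.
Offset 11: leading byte 0xF3 = 11110011 → 4-byte char #5 = F3 B0 95 AB.
Offset 15: leading byte 0xD7 = 11010111 → 2-byte char #6 = D7 A9.
Offset 17: leading byte 0xF0 = 11110000 → 4-byte char #7 = F0 9F A7 8B.
Offset 21: leading byte 0xD7 = 11010111 → 2-byte char #8 = D7 98.
Offset 23: leading byte 0xF0 = 11110000 → 4-byte char #9 = F0 90 91 82.
Leading byte 0xF0 = 11110000 matches 11110xxx → 4-byte sequence.
Byte 1: 0xF0 = 11110000, payload 000 (3 bits).
Byte 2: 0x90 = 10010000 (10xxxxxx ✓), payload 010000.
Byte 3: 0x91 = 10010001 (10xxxxxx ✓), payload 010001.
Byte 4: 0x82 = 10000010 (10xxxxxx ✓), payload 000010.
Concatenate: 000010000010001000010 = 0x10442 (21 bits → U+10442).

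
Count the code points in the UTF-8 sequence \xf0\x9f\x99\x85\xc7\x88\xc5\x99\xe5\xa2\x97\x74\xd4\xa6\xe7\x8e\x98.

Byte at offset 0: 0xF0 = 11110000 → 4-byte char (#1). Advance 4.
Byte at offset 4: 0xC7 = 11000111 → 2-byte char (#2). Advance 2.
Byte at offset 6: 0xC5 = 11000101 → 2-byte char (#3). Advance 2.
Byte at offset 8: 0xE5 = 11100101 → 3-byte char (#4). Advance 3.
Byte at offset 11: 0x74 = 01110100 → 1-byte char (#5). Advance 1.
Byte at offset 12: 0xD4 = 11010100 → 2-byte char (#6). Advance 2.
Byte at offset 14: 0xE7 = 11100111 → 3-byte char (#7). Advance 3.
Reached end at offset 17 after 7 code points.

7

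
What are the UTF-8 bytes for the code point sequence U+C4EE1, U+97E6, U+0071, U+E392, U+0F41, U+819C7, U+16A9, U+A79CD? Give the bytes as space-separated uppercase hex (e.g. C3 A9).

U+C4EE1: 4-byte form → F3 84 BB A1.
U+97E6: 3-byte form → E9 9F A6.
U+0071: 1-byte form → 71.
U+E392: 3-byte form → EE 8E 92.
U+0F41: 3-byte form → E0 BD 81.
U+819C7: 4-byte form → F2 81 A7 87.
U+16A9: 3-byte form → E1 9A A9.
U+A79CD: 4-byte form → F2 A7 A7 8D.
Concatenated (25 bytes): F3 84 BB A1 E9 9F A6 71 EE 8E 92 E0 BD 81 F2 81 A7 87 E1 9A A9 F2 A7 A7 8D.

F3 84 BB A1 E9 9F A6 71 EE 8E 92 E0 BD 81 F2 81 A7 87 E1 9A A9 F2 A7 A7 8D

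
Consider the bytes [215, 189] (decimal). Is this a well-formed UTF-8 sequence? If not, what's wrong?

Leading byte 0xD7 = 11010111 → 2-byte form.
Continuation bytes 0xBD=10111101 all match 10xxxxxx.
Decoded value 0x5FD is ≥ 0x80 (shortest form) and not a surrogate.

valid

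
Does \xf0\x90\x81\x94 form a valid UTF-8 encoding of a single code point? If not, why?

Leading byte 0xF0 = 11110000 → 4-byte form.
Continuation bytes 0x90=10010000, 0x81=10000001, 0x94=10010100 all match 10xxxxxx.
Decoded value 0x10054 is ≥ 0x10000 (shortest form) and not a surrogate.

valid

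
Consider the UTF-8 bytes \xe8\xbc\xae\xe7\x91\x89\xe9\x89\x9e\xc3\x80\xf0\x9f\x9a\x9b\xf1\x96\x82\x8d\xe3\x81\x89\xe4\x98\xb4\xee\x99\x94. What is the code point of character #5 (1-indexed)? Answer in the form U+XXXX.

U+1F69B

Offset 0: leading byte 0xE8 = 11101000 → 3-byte char #1 = E8 BC AE.
Offset 3: leading byte 0xE7 = 11100111 → 3-byte char #2 = E7 91 89.
Offset 6: leading byte 0xE9 = 11101001 → 3-byte char #3 = E9 89 9E.
Offset 9: leading byte 0xC3 = 11000011 → 2-byte char #4 = C3 80.
Offset 11: leading byte 0xF0 = 11110000 → 4-byte char #5 = F0 9F 9A 9B.
Leading byte 0xF0 = 11110000 matches 11110xxx → 4-byte sequence.
Byte 1: 0xF0 = 11110000, payload 000 (3 bits).
Byte 2: 0x9F = 10011111 (10xxxxxx ✓), payload 011111.
Byte 3: 0x9A = 10011010 (10xxxxxx ✓), payload 011010.
Byte 4: 0x9B = 10011011 (10xxxxxx ✓), payload 011011.
Concatenate: 000011111011010011011 = 0x1F69B (21 bits → U+1F69B).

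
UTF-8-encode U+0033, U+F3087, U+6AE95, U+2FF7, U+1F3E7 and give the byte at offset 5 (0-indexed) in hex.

U+0033 → 1-byte form 33 at offsets 0–0.
U+F3087 → 4-byte form F3 B3 82 87 at offsets 1–4.
U+6AE95 → 4-byte form F1 AA BA 95 at offsets 5–8.
Offset 5 falls in char 3's range; it's byte 1 of F1 AA BA 95 = 0xF1.

0xF1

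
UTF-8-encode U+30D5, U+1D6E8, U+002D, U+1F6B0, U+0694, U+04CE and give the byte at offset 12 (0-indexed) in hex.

U+30D5 → 3-byte form E3 83 95 at offsets 0–2.
U+1D6E8 → 4-byte form F0 9D 9B A8 at offsets 3–6.
U+002D → 1-byte form 2D at offsets 7–7.
U+1F6B0 → 4-byte form F0 9F 9A B0 at offsets 8–11.
U+0694 → 2-byte form DA 94 at offsets 12–13.
Offset 12 falls in char 5's range; it's byte 1 of DA 94 = 0xDA.

0xDA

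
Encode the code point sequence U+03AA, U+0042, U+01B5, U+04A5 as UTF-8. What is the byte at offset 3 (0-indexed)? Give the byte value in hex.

U+03AA → 2-byte form CE AA at offsets 0–1.
U+0042 → 1-byte form 42 at offsets 2–2.
U+01B5 → 2-byte form C6 B5 at offsets 3–4.
Offset 3 falls in char 3's range; it's byte 1 of C6 B5 = 0xC6.

0xC6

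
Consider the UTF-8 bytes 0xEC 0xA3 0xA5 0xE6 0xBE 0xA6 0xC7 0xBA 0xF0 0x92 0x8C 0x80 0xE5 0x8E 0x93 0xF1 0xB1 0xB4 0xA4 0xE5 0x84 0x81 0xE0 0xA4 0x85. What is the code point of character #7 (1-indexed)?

Offset 0: leading byte 0xEC = 11101100 → 3-byte char #1 = EC A3 A5.
Offset 3: leading byte 0xE6 = 11100110 → 3-byte char #2 = E6 BE A6.
Offset 6: leading byte 0xC7 = 11000111 → 2-byte char #3 = C7 BA.
Offset 8: leading byte 0xF0 = 11110000 → 4-byte char #4 = F0 92 8C 80.
Offset 12: leading byte 0xE5 = 11100101 → 3-byte char #5 = E5 8E 93.
Offset 15: leading byte 0xF1 = 11110001 → 4-byte char #6 = F1 B1 B4 A4.
Offset 19: leading byte 0xE5 = 11100101 → 3-byte char #7 = E5 84 81.
Leading byte 0xE5 = 11100101 matches 1110xxxx → 3-byte sequence.
Byte 1: 0xE5 = 11100101, payload 0101 (4 bits).
Byte 2: 0x84 = 10000100 (10xxxxxx ✓), payload 000100.
Byte 3: 0x81 = 10000001 (10xxxxxx ✓), payload 000001.
Concatenate: 0101000100000001 = 0x5101 (16 bits → U+5101).

U+5101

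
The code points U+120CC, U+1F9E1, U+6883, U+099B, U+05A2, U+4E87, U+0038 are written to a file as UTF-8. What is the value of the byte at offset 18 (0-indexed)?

U+120CC → 4-byte form F0 92 83 8C at offsets 0–3.
U+1F9E1 → 4-byte form F0 9F A7 A1 at offsets 4–7.
U+6883 → 3-byte form E6 A2 83 at offsets 8–10.
U+099B → 3-byte form E0 A6 9B at offsets 11–13.
U+05A2 → 2-byte form D6 A2 at offsets 14–15.
U+4E87 → 3-byte form E4 BA 87 at offsets 16–18.
Offset 18 falls in char 6's range; it's byte 3 of E4 BA 87 = 0x87.

0x87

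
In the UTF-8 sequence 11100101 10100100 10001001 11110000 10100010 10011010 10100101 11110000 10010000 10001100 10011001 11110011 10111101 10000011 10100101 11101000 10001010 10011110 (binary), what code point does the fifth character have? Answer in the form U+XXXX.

U+829E

Offset 0: leading byte 0xE5 = 11100101 → 3-byte char #1 = E5 A4 89.
Offset 3: leading byte 0xF0 = 11110000 → 4-byte char #2 = F0 A2 9A A5.
Offset 7: leading byte 0xF0 = 11110000 → 4-byte char #3 = F0 90 8C 99.
Offset 11: leading byte 0xF3 = 11110011 → 4-byte char #4 = F3 BD 83 A5.
Offset 15: leading byte 0xE8 = 11101000 → 3-byte char #5 = E8 8A 9E.
Leading byte 0xE8 = 11101000 matches 1110xxxx → 3-byte sequence.
Byte 1: 0xE8 = 11101000, payload 1000 (4 bits).
Byte 2: 0x8A = 10001010 (10xxxxxx ✓), payload 001010.
Byte 3: 0x9E = 10011110 (10xxxxxx ✓), payload 011110.
Concatenate: 1000001010011110 = 0x829E (16 bits → U+829E).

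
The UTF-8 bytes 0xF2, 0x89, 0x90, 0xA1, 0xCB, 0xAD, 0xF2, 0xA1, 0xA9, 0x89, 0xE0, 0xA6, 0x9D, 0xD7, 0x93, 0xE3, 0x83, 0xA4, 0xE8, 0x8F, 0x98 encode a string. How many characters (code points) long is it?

7

Byte at offset 0: 0xF2 = 11110010 → 4-byte char (#1). Advance 4.
Byte at offset 4: 0xCB = 11001011 → 2-byte char (#2). Advance 2.
Byte at offset 6: 0xF2 = 11110010 → 4-byte char (#3). Advance 4.
Byte at offset 10: 0xE0 = 11100000 → 3-byte char (#4). Advance 3.
Byte at offset 13: 0xD7 = 11010111 → 2-byte char (#5). Advance 2.
Byte at offset 15: 0xE3 = 11100011 → 3-byte char (#6). Advance 3.
Byte at offset 18: 0xE8 = 11101000 → 3-byte char (#7). Advance 3.
Reached end at offset 21 after 7 code points.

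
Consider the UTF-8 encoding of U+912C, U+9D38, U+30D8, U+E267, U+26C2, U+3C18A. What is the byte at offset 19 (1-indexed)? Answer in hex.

1-indexed offset 19 is 0-indexed offset 18.
U+912C → 3-byte form E9 84 AC at offsets 0–2.
U+9D38 → 3-byte form E9 B4 B8 at offsets 3–5.
U+30D8 → 3-byte form E3 83 98 at offsets 6–8.
U+E267 → 3-byte form EE 89 A7 at offsets 9–11.
U+26C2 → 3-byte form E2 9B 82 at offsets 12–14.
U+3C18A → 4-byte form F0 BC 86 8A at offsets 15–18.
Offset 18 falls in char 6's range; it's byte 4 of F0 BC 86 8A = 0x8A.

0x8A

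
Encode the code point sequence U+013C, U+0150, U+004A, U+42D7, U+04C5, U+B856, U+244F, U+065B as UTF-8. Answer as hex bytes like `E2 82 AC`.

U+013C: 2-byte form → C4 BC.
U+0150: 2-byte form → C5 90.
U+004A: 1-byte form → 4A.
U+42D7: 3-byte form → E4 8B 97.
U+04C5: 2-byte form → D3 85.
U+B856: 3-byte form → EB A1 96.
U+244F: 3-byte form → E2 91 8F.
U+065B: 2-byte form → D9 9B.
Concatenated (18 bytes): C4 BC C5 90 4A E4 8B 97 D3 85 EB A1 96 E2 91 8F D9 9B.

C4 BC C5 90 4A E4 8B 97 D3 85 EB A1 96 E2 91 8F D9 9B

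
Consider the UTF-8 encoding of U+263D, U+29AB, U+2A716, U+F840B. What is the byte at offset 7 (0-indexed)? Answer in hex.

0xAA

U+263D → 3-byte form E2 98 BD at offsets 0–2.
U+29AB → 3-byte form E2 A6 AB at offsets 3–5.
U+2A716 → 4-byte form F0 AA 9C 96 at offsets 6–9.
Offset 7 falls in char 3's range; it's byte 2 of F0 AA 9C 96 = 0xAA.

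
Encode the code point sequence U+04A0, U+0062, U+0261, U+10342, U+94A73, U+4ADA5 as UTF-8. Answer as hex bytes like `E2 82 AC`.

D2 A0 62 C9 A1 F0 90 8D 82 F2 94 A9 B3 F1 8A B6 A5

U+04A0: 2-byte form → D2 A0.
U+0062: 1-byte form → 62.
U+0261: 2-byte form → C9 A1.
U+10342: 4-byte form → F0 90 8D 82.
U+94A73: 4-byte form → F2 94 A9 B3.
U+4ADA5: 4-byte form → F1 8A B6 A5.
Concatenated (17 bytes): D2 A0 62 C9 A1 F0 90 8D 82 F2 94 A9 B3 F1 8A B6 A5.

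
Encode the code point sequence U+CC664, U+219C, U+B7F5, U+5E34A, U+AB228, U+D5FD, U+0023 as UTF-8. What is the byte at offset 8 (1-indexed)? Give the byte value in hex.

0xEB

1-indexed offset 8 is 0-indexed offset 7.
U+CC664 → 4-byte form F3 8C 99 A4 at offsets 0–3.
U+219C → 3-byte form E2 86 9C at offsets 4–6.
U+B7F5 → 3-byte form EB 9F B5 at offsets 7–9.
Offset 7 falls in char 3's range; it's byte 1 of EB 9F B5 = 0xEB.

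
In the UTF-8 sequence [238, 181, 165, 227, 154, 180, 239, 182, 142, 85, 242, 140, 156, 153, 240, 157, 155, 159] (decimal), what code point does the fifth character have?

Offset 0: leading byte 0xEE = 11101110 → 3-byte char #1 = EE B5 A5.
Offset 3: leading byte 0xE3 = 11100011 → 3-byte char #2 = E3 9A B4.
Offset 6: leading byte 0xEF = 11101111 → 3-byte char #3 = EF B6 8E.
Offset 9: leading byte 0x55 = 01010101 → 1-byte char #4 = 55.
Offset 10: leading byte 0xF2 = 11110010 → 4-byte char #5 = F2 8C 9C 99.
Leading byte 0xF2 = 11110010 matches 11110xxx → 4-byte sequence.
Byte 1: 0xF2 = 11110010, payload 010 (3 bits).
Byte 2: 0x8C = 10001100 (10xxxxxx ✓), payload 001100.
Byte 3: 0x9C = 10011100 (10xxxxxx ✓), payload 011100.
Byte 4: 0x99 = 10011001 (10xxxxxx ✓), payload 011001.
Concatenate: 010001100011100011001 = 0x8C719 (21 bits → U+8C719).

U+8C719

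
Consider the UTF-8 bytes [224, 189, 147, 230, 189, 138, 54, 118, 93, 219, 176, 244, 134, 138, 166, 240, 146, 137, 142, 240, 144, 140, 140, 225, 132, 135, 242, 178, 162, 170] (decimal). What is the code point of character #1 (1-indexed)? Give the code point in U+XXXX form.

U+0F53

Offset 0: leading byte 0xE0 = 11100000 → 3-byte char #1 = E0 BD 93.
Leading byte 0xE0 = 11100000 matches 1110xxxx → 3-byte sequence.
Byte 1: 0xE0 = 11100000, payload 0000 (4 bits).
Byte 2: 0xBD = 10111101 (10xxxxxx ✓), payload 111101.
Byte 3: 0x93 = 10010011 (10xxxxxx ✓), payload 010011.
Concatenate: 0000111101010011 = 0xF53 (16 bits → U+0F53).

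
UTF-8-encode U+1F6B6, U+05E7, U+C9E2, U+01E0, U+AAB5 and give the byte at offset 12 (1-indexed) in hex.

1-indexed offset 12 is 0-indexed offset 11.
U+1F6B6 → 4-byte form F0 9F 9A B6 at offsets 0–3.
U+05E7 → 2-byte form D7 A7 at offsets 4–5.
U+C9E2 → 3-byte form EC A7 A2 at offsets 6–8.
U+01E0 → 2-byte form C7 A0 at offsets 9–10.
U+AAB5 → 3-byte form EA AA B5 at offsets 11–13.
Offset 11 falls in char 5's range; it's byte 1 of EA AA B5 = 0xEA.

0xEA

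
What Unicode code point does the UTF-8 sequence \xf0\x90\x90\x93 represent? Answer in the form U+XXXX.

U+10413

Leading byte 0xF0 = 11110000 matches 11110xxx → 4-byte sequence.
Byte 1: 0xF0 = 11110000, payload 000 (3 bits).
Byte 2: 0x90 = 10010000 (10xxxxxx ✓), payload 010000.
Byte 3: 0x90 = 10010000 (10xxxxxx ✓), payload 010000.
Byte 4: 0x93 = 10010011 (10xxxxxx ✓), payload 010011.
Concatenate: 000010000010000010011 = 0x10413 (21 bits → U+10413).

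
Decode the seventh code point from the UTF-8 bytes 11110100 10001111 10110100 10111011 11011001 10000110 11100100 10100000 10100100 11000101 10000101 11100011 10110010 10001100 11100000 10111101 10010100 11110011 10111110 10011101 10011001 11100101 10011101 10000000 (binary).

U+FE759

Offset 0: leading byte 0xF4 = 11110100 → 4-byte char #1 = F4 8F B4 BB.
Offset 4: leading byte 0xD9 = 11011001 → 2-byte char #2 = D9 86.
Offset 6: leading byte 0xE4 = 11100100 → 3-byte char #3 = E4 A0 A4.
Offset 9: leading byte 0xC5 = 11000101 → 2-byte char #4 = C5 85.
Offset 11: leading byte 0xE3 = 11100011 → 3-byte char #5 = E3 B2 8C.
Offset 14: leading byte 0xE0 = 11100000 → 3-byte char #6 = E0 BD 94.
Offset 17: leading byte 0xF3 = 11110011 → 4-byte char #7 = F3 BE 9D 99.
Leading byte 0xF3 = 11110011 matches 11110xxx → 4-byte sequence.
Byte 1: 0xF3 = 11110011, payload 011 (3 bits).
Byte 2: 0xBE = 10111110 (10xxxxxx ✓), payload 111110.
Byte 3: 0x9D = 10011101 (10xxxxxx ✓), payload 011101.
Byte 4: 0x99 = 10011001 (10xxxxxx ✓), payload 011001.
Concatenate: 011111110011101011001 = 0xFE759 (21 bits → U+FE759).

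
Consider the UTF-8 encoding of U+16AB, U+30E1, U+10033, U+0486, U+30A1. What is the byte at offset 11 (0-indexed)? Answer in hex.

0x86

U+16AB → 3-byte form E1 9A AB at offsets 0–2.
U+30E1 → 3-byte form E3 83 A1 at offsets 3–5.
U+10033 → 4-byte form F0 90 80 B3 at offsets 6–9.
U+0486 → 2-byte form D2 86 at offsets 10–11.
Offset 11 falls in char 4's range; it's byte 2 of D2 86 = 0x86.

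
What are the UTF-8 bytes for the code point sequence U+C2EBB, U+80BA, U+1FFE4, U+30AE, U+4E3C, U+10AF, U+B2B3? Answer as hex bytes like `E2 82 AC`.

U+C2EBB: 4-byte form → F3 82 BA BB.
U+80BA: 3-byte form → E8 82 BA.
U+1FFE4: 4-byte form → F0 9F BF A4.
U+30AE: 3-byte form → E3 82 AE.
U+4E3C: 3-byte form → E4 B8 BC.
U+10AF: 3-byte form → E1 82 AF.
U+B2B3: 3-byte form → EB 8A B3.
Concatenated (23 bytes): F3 82 BA BB E8 82 BA F0 9F BF A4 E3 82 AE E4 B8 BC E1 82 AF EB 8A B3.

F3 82 BA BB E8 82 BA F0 9F BF A4 E3 82 AE E4 B8 BC E1 82 AF EB 8A B3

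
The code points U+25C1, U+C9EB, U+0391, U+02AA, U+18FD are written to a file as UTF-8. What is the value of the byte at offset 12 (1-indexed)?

1-indexed offset 12 is 0-indexed offset 11.
U+25C1 → 3-byte form E2 97 81 at offsets 0–2.
U+C9EB → 3-byte form EC A7 AB at offsets 3–5.
U+0391 → 2-byte form CE 91 at offsets 6–7.
U+02AA → 2-byte form CA AA at offsets 8–9.
U+18FD → 3-byte form E1 A3 BD at offsets 10–12.
Offset 11 falls in char 5's range; it's byte 2 of E1 A3 BD = 0xA3.

0xA3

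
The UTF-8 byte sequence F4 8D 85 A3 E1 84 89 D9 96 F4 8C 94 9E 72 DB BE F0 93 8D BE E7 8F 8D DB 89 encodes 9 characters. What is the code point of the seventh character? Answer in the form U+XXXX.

U+1337E

Offset 0: leading byte 0xF4 = 11110100 → 4-byte char #1 = F4 8D 85 A3.
Offset 4: leading byte 0xE1 = 11100001 → 3-byte char #2 = E1 84 89.
Offset 7: leading byte 0xD9 = 11011001 → 2-byte char #3 = D9 96.
Offset 9: leading byte 0xF4 = 11110100 → 4-byte char #4 = F4 8C 94 9E.
Offset 13: leading byte 0x72 = 01110010 → 1-byte char #5 = 72.
Offset 14: leading byte 0xDB = 11011011 → 2-byte char #6 = DB BE.
Offset 16: leading byte 0xF0 = 11110000 → 4-byte char #7 = F0 93 8D BE.
Leading byte 0xF0 = 11110000 matches 11110xxx → 4-byte sequence.
Byte 1: 0xF0 = 11110000, payload 000 (3 bits).
Byte 2: 0x93 = 10010011 (10xxxxxx ✓), payload 010011.
Byte 3: 0x8D = 10001101 (10xxxxxx ✓), payload 001101.
Byte 4: 0xBE = 10111110 (10xxxxxx ✓), payload 111110.
Concatenate: 000010011001101111110 = 0x1337E (21 bits → U+1337E).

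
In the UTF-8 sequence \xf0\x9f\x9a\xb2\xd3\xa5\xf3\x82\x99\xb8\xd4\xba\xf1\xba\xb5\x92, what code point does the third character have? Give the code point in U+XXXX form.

U+C2678

Offset 0: leading byte 0xF0 = 11110000 → 4-byte char #1 = F0 9F 9A B2.
Offset 4: leading byte 0xD3 = 11010011 → 2-byte char #2 = D3 A5.
Offset 6: leading byte 0xF3 = 11110011 → 4-byte char #3 = F3 82 99 B8.
Leading byte 0xF3 = 11110011 matches 11110xxx → 4-byte sequence.
Byte 1: 0xF3 = 11110011, payload 011 (3 bits).
Byte 2: 0x82 = 10000010 (10xxxxxx ✓), payload 000010.
Byte 3: 0x99 = 10011001 (10xxxxxx ✓), payload 011001.
Byte 4: 0xB8 = 10111000 (10xxxxxx ✓), payload 111000.
Concatenate: 011000010011001111000 = 0xC2678 (21 bits → U+C2678).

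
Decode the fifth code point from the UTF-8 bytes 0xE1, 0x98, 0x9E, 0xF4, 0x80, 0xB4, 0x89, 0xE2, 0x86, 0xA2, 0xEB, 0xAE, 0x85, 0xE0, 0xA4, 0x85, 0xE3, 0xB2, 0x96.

Offset 0: leading byte 0xE1 = 11100001 → 3-byte char #1 = E1 98 9E.
Offset 3: leading byte 0xF4 = 11110100 → 4-byte char #2 = F4 80 B4 89.
Offset 7: leading byte 0xE2 = 11100010 → 3-byte char #3 = E2 86 A2.
Offset 10: leading byte 0xEB = 11101011 → 3-byte char #4 = EB AE 85.
Offset 13: leading byte 0xE0 = 11100000 → 3-byte char #5 = E0 A4 85.
Leading byte 0xE0 = 11100000 matches 1110xxxx → 3-byte sequence.
Byte 1: 0xE0 = 11100000, payload 0000 (4 bits).
Byte 2: 0xA4 = 10100100 (10xxxxxx ✓), payload 100100.
Byte 3: 0x85 = 10000101 (10xxxxxx ✓), payload 000101.
Concatenate: 0000100100000101 = 0x905 (16 bits → U+0905).

U+0905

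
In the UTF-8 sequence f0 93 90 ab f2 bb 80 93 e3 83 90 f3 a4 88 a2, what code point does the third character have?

Offset 0: leading byte 0xF0 = 11110000 → 4-byte char #1 = F0 93 90 AB.
Offset 4: leading byte 0xF2 = 11110010 → 4-byte char #2 = F2 BB 80 93.
Offset 8: leading byte 0xE3 = 11100011 → 3-byte char #3 = E3 83 90.
Leading byte 0xE3 = 11100011 matches 1110xxxx → 3-byte sequence.
Byte 1: 0xE3 = 11100011, payload 0011 (4 bits).
Byte 2: 0x83 = 10000011 (10xxxxxx ✓), payload 000011.
Byte 3: 0x90 = 10010000 (10xxxxxx ✓), payload 010000.
Concatenate: 0011000011010000 = 0x30D0 (16 bits → U+30D0).

U+30D0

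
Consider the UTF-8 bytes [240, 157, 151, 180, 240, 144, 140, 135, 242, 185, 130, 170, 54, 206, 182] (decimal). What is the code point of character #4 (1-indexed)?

U+0036

Offset 0: leading byte 0xF0 = 11110000 → 4-byte char #1 = F0 9D 97 B4.
Offset 4: leading byte 0xF0 = 11110000 → 4-byte char #2 = F0 90 8C 87.
Offset 8: leading byte 0xF2 = 11110010 → 4-byte char #3 = F2 B9 82 AA.
Offset 12: leading byte 0x36 = 00110110 → 1-byte char #4 = 36.
Leading byte 0x36 = 00110110 matches 0xxxxxxx → 1-byte sequence.
Byte 1: 0x36 = 00110110, payload 0110110 (7 bits).
Concatenate: 0110110 = 0x36 (7 bits → U+0036).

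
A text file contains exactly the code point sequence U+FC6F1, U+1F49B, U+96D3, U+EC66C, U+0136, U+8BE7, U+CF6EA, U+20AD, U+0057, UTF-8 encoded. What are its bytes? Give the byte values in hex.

F3 BC 9B B1 F0 9F 92 9B E9 9B 93 F3 AC 99 AC C4 B6 E8 AF A7 F3 8F 9B AA E2 82 AD 57

U+FC6F1: 4-byte form → F3 BC 9B B1.
U+1F49B: 4-byte form → F0 9F 92 9B.
U+96D3: 3-byte form → E9 9B 93.
U+EC66C: 4-byte form → F3 AC 99 AC.
U+0136: 2-byte form → C4 B6.
U+8BE7: 3-byte form → E8 AF A7.
U+CF6EA: 4-byte form → F3 8F 9B AA.
U+20AD: 3-byte form → E2 82 AD.
U+0057: 1-byte form → 57.
Concatenated (28 bytes): F3 BC 9B B1 F0 9F 92 9B E9 9B 93 F3 AC 99 AC C4 B6 E8 AF A7 F3 8F 9B AA E2 82 AD 57.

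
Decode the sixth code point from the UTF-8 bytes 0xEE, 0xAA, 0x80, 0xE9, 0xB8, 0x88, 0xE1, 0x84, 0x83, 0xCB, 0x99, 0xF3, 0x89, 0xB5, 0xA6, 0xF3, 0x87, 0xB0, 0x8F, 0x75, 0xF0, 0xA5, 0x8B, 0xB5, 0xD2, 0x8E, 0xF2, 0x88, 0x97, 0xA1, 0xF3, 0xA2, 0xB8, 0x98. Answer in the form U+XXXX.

Offset 0: leading byte 0xEE = 11101110 → 3-byte char #1 = EE AA 80.
Offset 3: leading byte 0xE9 = 11101001 → 3-byte char #2 = E9 B8 88.
Offset 6: leading byte 0xE1 = 11100001 → 3-byte char #3 = E1 84 83.
Offset 9: leading byte 0xCB = 11001011 → 2-byte char #4 = CB 99.
Offset 11: leading byte 0xF3 = 11110011 → 4-byte char #5 = F3 89 B5 A6.
Offset 15: leading byte 0xF3 = 11110011 → 4-byte char #6 = F3 87 B0 8F.
Leading byte 0xF3 = 11110011 matches 11110xxx → 4-byte sequence.
Byte 1: 0xF3 = 11110011, payload 011 (3 bits).
Byte 2: 0x87 = 10000111 (10xxxxxx ✓), payload 000111.
Byte 3: 0xB0 = 10110000 (10xxxxxx ✓), payload 110000.
Byte 4: 0x8F = 10001111 (10xxxxxx ✓), payload 001111.
Concatenate: 011000111110000001111 = 0xC7C0F (21 bits → U+C7C0F).

U+C7C0F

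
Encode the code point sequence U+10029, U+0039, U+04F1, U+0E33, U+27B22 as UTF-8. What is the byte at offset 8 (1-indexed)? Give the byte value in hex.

0xE0

1-indexed offset 8 is 0-indexed offset 7.
U+10029 → 4-byte form F0 90 80 A9 at offsets 0–3.
U+0039 → 1-byte form 39 at offsets 4–4.
U+04F1 → 2-byte form D3 B1 at offsets 5–6.
U+0E33 → 3-byte form E0 B8 B3 at offsets 7–9.
Offset 7 falls in char 4's range; it's byte 1 of E0 B8 B3 = 0xE0.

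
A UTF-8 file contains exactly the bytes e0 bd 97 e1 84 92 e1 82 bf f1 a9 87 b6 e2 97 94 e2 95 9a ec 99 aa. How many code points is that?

Byte at offset 0: 0xE0 = 11100000 → 3-byte char (#1). Advance 3.
Byte at offset 3: 0xE1 = 11100001 → 3-byte char (#2). Advance 3.
Byte at offset 6: 0xE1 = 11100001 → 3-byte char (#3). Advance 3.
Byte at offset 9: 0xF1 = 11110001 → 4-byte char (#4). Advance 4.
Byte at offset 13: 0xE2 = 11100010 → 3-byte char (#5). Advance 3.
Byte at offset 16: 0xE2 = 11100010 → 3-byte char (#6). Advance 3.
Byte at offset 19: 0xEC = 11101100 → 3-byte char (#7). Advance 3.
Reached end at offset 22 after 7 code points.

7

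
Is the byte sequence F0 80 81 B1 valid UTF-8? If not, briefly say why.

invalid (overlong encoding)

Leading byte 0xF0 = 11110000 → 4-byte form.
Continuation bytes all match 10xxxxxx. Payload decodes to 0x71.
But 0x71 < 0x10000, the minimum for a 4-byte sequence — this is an overlong encoding.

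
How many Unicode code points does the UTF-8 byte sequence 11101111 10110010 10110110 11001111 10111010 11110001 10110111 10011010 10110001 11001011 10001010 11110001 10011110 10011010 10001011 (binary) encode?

5

Byte at offset 0: 0xEF = 11101111 → 3-byte char (#1). Advance 3.
Byte at offset 3: 0xCF = 11001111 → 2-byte char (#2). Advance 2.
Byte at offset 5: 0xF1 = 11110001 → 4-byte char (#3). Advance 4.
Byte at offset 9: 0xCB = 11001011 → 2-byte char (#4). Advance 2.
Byte at offset 11: 0xF1 = 11110001 → 4-byte char (#5). Advance 4.
Reached end at offset 15 after 5 code points.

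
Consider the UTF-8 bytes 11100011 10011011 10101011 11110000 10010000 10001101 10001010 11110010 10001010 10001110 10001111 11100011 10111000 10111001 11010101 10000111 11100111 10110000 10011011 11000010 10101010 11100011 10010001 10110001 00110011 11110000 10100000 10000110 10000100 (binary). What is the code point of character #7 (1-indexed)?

U+00AA

Offset 0: leading byte 0xE3 = 11100011 → 3-byte char #1 = E3 9B AB.
Offset 3: leading byte 0xF0 = 11110000 → 4-byte char #2 = F0 90 8D 8A.
Offset 7: leading byte 0xF2 = 11110010 → 4-byte char #3 = F2 8A 8E 8F.
Offset 11: leading byte 0xE3 = 11100011 → 3-byte char #4 = E3 B8 B9.
Offset 14: leading byte 0xD5 = 11010101 → 2-byte char #5 = D5 87.
Offset 16: leading byte 0xE7 = 11100111 → 3-byte char #6 = E7 B0 9B.
Offset 19: leading byte 0xC2 = 11000010 → 2-byte char #7 = C2 AA.
Leading byte 0xC2 = 11000010 matches 110xxxxx → 2-byte sequence.
Byte 1: 0xC2 = 11000010, payload 00010 (5 bits).
Byte 2: 0xAA = 10101010 (10xxxxxx ✓), payload 101010.
Concatenate: 00010101010 = 0xAA (11 bits → U+00AA).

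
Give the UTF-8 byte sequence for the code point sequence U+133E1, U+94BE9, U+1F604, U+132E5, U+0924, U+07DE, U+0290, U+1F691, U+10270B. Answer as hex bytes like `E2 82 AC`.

F0 93 8F A1 F2 94 AF A9 F0 9F 98 84 F0 93 8B A5 E0 A4 A4 DF 9E CA 90 F0 9F 9A 91 F4 82 9C 8B

U+133E1: 4-byte form → F0 93 8F A1.
U+94BE9: 4-byte form → F2 94 AF A9.
U+1F604: 4-byte form → F0 9F 98 84.
U+132E5: 4-byte form → F0 93 8B A5.
U+0924: 3-byte form → E0 A4 A4.
U+07DE: 2-byte form → DF 9E.
U+0290: 2-byte form → CA 90.
U+1F691: 4-byte form → F0 9F 9A 91.
U+10270B: 4-byte form → F4 82 9C 8B.
Concatenated (31 bytes): F0 93 8F A1 F2 94 AF A9 F0 9F 98 84 F0 93 8B A5 E0 A4 A4 DF 9E CA 90 F0 9F 9A 91 F4 82 9C 8B.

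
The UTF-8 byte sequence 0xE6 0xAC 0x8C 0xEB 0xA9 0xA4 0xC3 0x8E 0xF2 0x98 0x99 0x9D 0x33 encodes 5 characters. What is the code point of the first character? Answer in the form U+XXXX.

Offset 0: leading byte 0xE6 = 11100110 → 3-byte char #1 = E6 AC 8C.
Leading byte 0xE6 = 11100110 matches 1110xxxx → 3-byte sequence.
Byte 1: 0xE6 = 11100110, payload 0110 (4 bits).
Byte 2: 0xAC = 10101100 (10xxxxxx ✓), payload 101100.
Byte 3: 0x8C = 10001100 (10xxxxxx ✓), payload 001100.
Concatenate: 0110101100001100 = 0x6B0C (16 bits → U+6B0C).

U+6B0C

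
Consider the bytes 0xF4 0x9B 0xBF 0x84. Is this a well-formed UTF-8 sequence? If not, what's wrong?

invalid (encodes a value above U+10FFFF)

Leading byte 0xF4 = 11110100 → 4-byte form.
Payload = 0x11BFC4, which exceeds U+10FFFF, the maximum Unicode code point. (Leading bytes F5–FF, or F4 followed by ≥ 0x90, are invalid.)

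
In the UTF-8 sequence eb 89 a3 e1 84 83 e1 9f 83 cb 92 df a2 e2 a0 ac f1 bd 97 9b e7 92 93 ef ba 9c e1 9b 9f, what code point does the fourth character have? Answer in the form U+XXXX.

U+02D2

Offset 0: leading byte 0xEB = 11101011 → 3-byte char #1 = EB 89 A3.
Offset 3: leading byte 0xE1 = 11100001 → 3-byte char #2 = E1 84 83.
Offset 6: leading byte 0xE1 = 11100001 → 3-byte char #3 = E1 9F 83.
Offset 9: leading byte 0xCB = 11001011 → 2-byte char #4 = CB 92.
Leading byte 0xCB = 11001011 matches 110xxxxx → 2-byte sequence.
Byte 1: 0xCB = 11001011, payload 01011 (5 bits).
Byte 2: 0x92 = 10010010 (10xxxxxx ✓), payload 010010.
Concatenate: 01011010010 = 0x2D2 (11 bits → U+02D2).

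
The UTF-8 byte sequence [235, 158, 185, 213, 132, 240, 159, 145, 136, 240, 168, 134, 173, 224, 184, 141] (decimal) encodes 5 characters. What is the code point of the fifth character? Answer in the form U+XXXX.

U+0E0D

Offset 0: leading byte 0xEB = 11101011 → 3-byte char #1 = EB 9E B9.
Offset 3: leading byte 0xD5 = 11010101 → 2-byte char #2 = D5 84.
Offset 5: leading byte 0xF0 = 11110000 → 4-byte char #3 = F0 9F 91 88.
Offset 9: leading byte 0xF0 = 11110000 → 4-byte char #4 = F0 A8 86 AD.
Offset 13: leading byte 0xE0 = 11100000 → 3-byte char #5 = E0 B8 8D.
Leading byte 0xE0 = 11100000 matches 1110xxxx → 3-byte sequence.
Byte 1: 0xE0 = 11100000, payload 0000 (4 bits).
Byte 2: 0xB8 = 10111000 (10xxxxxx ✓), payload 111000.
Byte 3: 0x8D = 10001101 (10xxxxxx ✓), payload 001101.
Concatenate: 0000111000001101 = 0xE0D (16 bits → U+0E0D).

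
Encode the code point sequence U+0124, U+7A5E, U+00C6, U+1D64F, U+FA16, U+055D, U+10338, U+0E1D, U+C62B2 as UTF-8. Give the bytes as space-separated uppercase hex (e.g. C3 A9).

C4 A4 E7 A9 9E C3 86 F0 9D 99 8F EF A8 96 D5 9D F0 90 8C B8 E0 B8 9D F3 86 8A B2

U+0124: 2-byte form → C4 A4.
U+7A5E: 3-byte form → E7 A9 9E.
U+00C6: 2-byte form → C3 86.
U+1D64F: 4-byte form → F0 9D 99 8F.
U+FA16: 3-byte form → EF A8 96.
U+055D: 2-byte form → D5 9D.
U+10338: 4-byte form → F0 90 8C B8.
U+0E1D: 3-byte form → E0 B8 9D.
U+C62B2: 4-byte form → F3 86 8A B2.
Concatenated (27 bytes): C4 A4 E7 A9 9E C3 86 F0 9D 99 8F EF A8 96 D5 9D F0 90 8C B8 E0 B8 9D F3 86 8A B2.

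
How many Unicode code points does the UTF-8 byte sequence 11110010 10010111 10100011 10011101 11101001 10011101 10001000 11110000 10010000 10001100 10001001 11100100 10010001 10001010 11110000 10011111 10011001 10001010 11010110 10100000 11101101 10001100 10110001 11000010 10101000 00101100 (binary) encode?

9

Byte at offset 0: 0xF2 = 11110010 → 4-byte char (#1). Advance 4.
Byte at offset 4: 0xE9 = 11101001 → 3-byte char (#2). Advance 3.
Byte at offset 7: 0xF0 = 11110000 → 4-byte char (#3). Advance 4.
Byte at offset 11: 0xE4 = 11100100 → 3-byte char (#4). Advance 3.
Byte at offset 14: 0xF0 = 11110000 → 4-byte char (#5). Advance 4.
Byte at offset 18: 0xD6 = 11010110 → 2-byte char (#6). Advance 2.
Byte at offset 20: 0xED = 11101101 → 3-byte char (#7). Advance 3.
Byte at offset 23: 0xC2 = 11000010 → 2-byte char (#8). Advance 2.
Byte at offset 25: 0x2C = 00101100 → 1-byte char (#9). Advance 1.
Reached end at offset 26 after 9 code points.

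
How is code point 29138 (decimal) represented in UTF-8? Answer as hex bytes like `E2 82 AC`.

U+71D2 = 0x71D2 = 29138 decimal. In range U+0800–U+FFFF → 3-byte form: 1110xxxx 10xxxxxx 10xxxxxx.
Binary (16 bits): 0111000111010010.
Split 4+6+6: 0111 | 000111 | 010010.
Byte 1: 11100111 = 0xE7.
Byte 2: 10000111 = 0x87.
Byte 3: 10010010 = 0x92.

E7 87 92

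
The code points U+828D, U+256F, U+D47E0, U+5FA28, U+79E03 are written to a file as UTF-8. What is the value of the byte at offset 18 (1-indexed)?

1-indexed offset 18 is 0-indexed offset 17.
U+828D → 3-byte form E8 8A 8D at offsets 0–2.
U+256F → 3-byte form E2 95 AF at offsets 3–5.
U+D47E0 → 4-byte form F3 94 9F A0 at offsets 6–9.
U+5FA28 → 4-byte form F1 9F A8 A8 at offsets 10–13.
U+79E03 → 4-byte form F1 B9 B8 83 at offsets 14–17.
Offset 17 falls in char 5's range; it's byte 4 of F1 B9 B8 83 = 0x83.

0x83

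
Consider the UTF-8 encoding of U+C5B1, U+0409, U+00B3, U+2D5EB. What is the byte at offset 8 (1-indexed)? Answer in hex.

0xF0

1-indexed offset 8 is 0-indexed offset 7.
U+C5B1 → 3-byte form EC 96 B1 at offsets 0–2.
U+0409 → 2-byte form D0 89 at offsets 3–4.
U+00B3 → 2-byte form C2 B3 at offsets 5–6.
U+2D5EB → 4-byte form F0 AD 97 AB at offsets 7–10.
Offset 7 falls in char 4's range; it's byte 1 of F0 AD 97 AB = 0xF0.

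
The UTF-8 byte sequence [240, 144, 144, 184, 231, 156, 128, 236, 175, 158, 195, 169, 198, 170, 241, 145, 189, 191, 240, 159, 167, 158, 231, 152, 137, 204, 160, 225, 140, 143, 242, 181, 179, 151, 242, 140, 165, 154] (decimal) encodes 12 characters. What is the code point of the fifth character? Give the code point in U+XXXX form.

Offset 0: leading byte 0xF0 = 11110000 → 4-byte char #1 = F0 90 90 B8.
Offset 4: leading byte 0xE7 = 11100111 → 3-byte char #2 = E7 9C 80.
Offset 7: leading byte 0xEC = 11101100 → 3-byte char #3 = EC AF 9E.
Offset 10: leading byte 0xC3 = 11000011 → 2-byte char #4 = C3 A9.
Offset 12: leading byte 0xC6 = 11000110 → 2-byte char #5 = C6 AA.
Leading byte 0xC6 = 11000110 matches 110xxxxx → 2-byte sequence.
Byte 1: 0xC6 = 11000110, payload 00110 (5 bits).
Byte 2: 0xAA = 10101010 (10xxxxxx ✓), payload 101010.
Concatenate: 00110101010 = 0x1AA (11 bits → U+01AA).

U+01AA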